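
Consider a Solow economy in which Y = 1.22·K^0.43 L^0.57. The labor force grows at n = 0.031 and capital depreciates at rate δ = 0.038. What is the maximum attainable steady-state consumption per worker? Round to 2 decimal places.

Break-even investment rate: n + δ = 0.031 + 0.038 = 0.069.
At the golden rule the marginal product of capital equals n+δ: 0.43·1.22·k^(0.43−1) = 0.069. Solving, k_gold = (0.43·1.22/0.069)^(1/0.57) ≈ 35.1219.
y_gold = 1.22·35.1219^0.43 ≈ 5.6358.
c_gold = y_gold − (n+δ)·k_gold = 5.6358 − 0.069·35.1219 ≈ 3.2124.

c_gold ≈ 3.21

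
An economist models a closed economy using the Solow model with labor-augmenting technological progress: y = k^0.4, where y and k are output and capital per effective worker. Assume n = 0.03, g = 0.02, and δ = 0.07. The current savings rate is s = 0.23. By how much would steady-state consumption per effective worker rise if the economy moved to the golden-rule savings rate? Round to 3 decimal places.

Capital per effective worker breaks even when investment replaces (n + g + δ)·k; here n + g + δ = 0.12.
Current steady state (s = 0.23): k* = (0.23/0.12)^(1/0.6) ≈ 2.9574, y* = 2.9574^0.4 ≈ 1.5430, c* = (1−0.23)·1.5430 ≈ 1.1881.
Setting f'(k) = n+g+δ gives 0.4·k^(0.4−1) = 0.12, hence k_gold = (0.4/0.12)^(1/0.6) ≈ 7.4381.
y_gold = 7.4381^0.4 ≈ 2.2314, c_gold = y_gold − 0.12·k_gold ≈ 1.3389.
Gain: Δc = 1.3389 − 1.1881 ≈ 0.1508.

Δc ≈ 0.151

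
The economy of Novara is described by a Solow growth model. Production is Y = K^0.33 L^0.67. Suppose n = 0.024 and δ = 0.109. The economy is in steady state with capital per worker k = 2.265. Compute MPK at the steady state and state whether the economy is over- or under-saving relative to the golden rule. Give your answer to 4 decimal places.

under-saving; MPK ≈ 0.1908

Break-even investment rate: n + δ = 0.024 + 0.109 = 0.133.
MPK = 0.33·k^(0.33−1) = 0.33·2.265^(-0.67) ≈ 0.1908.
MPK > 0.133, so the economy is dynamically efficient (under-saving).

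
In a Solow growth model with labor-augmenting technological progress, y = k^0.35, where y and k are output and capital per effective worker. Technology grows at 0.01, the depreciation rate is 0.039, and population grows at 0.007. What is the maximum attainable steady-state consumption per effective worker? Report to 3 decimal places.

Break-even investment rate: n + g + δ = 0.007 + 0.01 + 0.039 = 0.056.
Setting f'(k) = n+g+δ gives 0.35·k^(0.35−1) = 0.056, hence k_gold = (0.35/0.056)^(1/0.65) ≈ 16.7661.
y_gold = 16.7661^0.35 ≈ 2.6826.
c_gold = y_gold − (n+g+δ)·k_gold = 2.6826 − 0.056·16.7661 ≈ 1.7437.

c_gold ≈ 1.744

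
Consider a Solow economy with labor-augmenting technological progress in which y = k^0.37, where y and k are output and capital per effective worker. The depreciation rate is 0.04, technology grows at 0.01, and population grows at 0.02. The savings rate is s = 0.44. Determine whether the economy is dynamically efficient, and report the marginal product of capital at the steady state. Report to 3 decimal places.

dynamically inefficient; MPK ≈ 0.059

Break-even investment rate: n + g + δ = 0.02 + 0.01 + 0.04 = 0.07.
Steady-state k*: s·k^0.37 = 0.07·k gives k* = (0.44/0.07)^(1/0.63) ≈ 18.5025.
MPK = 0.37·18.5025^(-0.63) ≈ 0.0589.
MPK < n+g+δ = 0.07, so the economy is dynamically inefficient (over-saving).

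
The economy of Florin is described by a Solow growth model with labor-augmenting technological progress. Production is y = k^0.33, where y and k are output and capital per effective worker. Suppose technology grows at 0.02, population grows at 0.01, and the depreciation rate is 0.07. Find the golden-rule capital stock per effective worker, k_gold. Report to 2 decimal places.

k_gold ≈ 5.94

n + g + δ = 0.01 + 0.02 + 0.07 = 0.1.
At the golden rule the marginal product of capital equals n+g+δ: 0.33·k^(0.33−1) = 0.1. Solving, k_gold = (0.33/0.1)^(1/0.67) ≈ 5.9416.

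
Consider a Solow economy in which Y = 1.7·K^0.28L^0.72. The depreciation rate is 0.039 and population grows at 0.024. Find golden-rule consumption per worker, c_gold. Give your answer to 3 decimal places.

n + δ = 0.024 + 0.039 = 0.063.
At the golden rule the marginal product of capital equals n+δ: 0.28·1.7·k^(0.28−1) = 0.063. Solving, k_gold = (0.28·1.7/0.063)^(1/0.72) ≈ 16.5888.
y_gold = 1.7·16.5888^0.28 ≈ 3.7325.
c_gold = y_gold − (n+δ)·k_gold = 3.7325 − 0.063·16.5888 ≈ 2.6874.

c_gold ≈ 2.687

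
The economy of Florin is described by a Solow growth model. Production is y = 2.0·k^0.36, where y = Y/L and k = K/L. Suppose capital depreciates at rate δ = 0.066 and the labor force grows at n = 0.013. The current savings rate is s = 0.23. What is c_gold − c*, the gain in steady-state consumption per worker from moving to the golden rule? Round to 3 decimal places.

Capital per worker breaks even when investment replaces (n + δ)·k; here n + δ = 0.079.
Current steady state (s = 0.23): k* = (0.23·2.0/0.079)^(1/0.64) ≈ 15.6862, y* = 2.0·15.6862^0.36 ≈ 5.3879, c* = (1−0.23)·5.3879 ≈ 4.1486.
Golden rule sets MPK = n+δ: 0.36·2.0·k^(0.36−1) = 0.079, so k_gold = (0.36·2.0/0.079)^(1/0.64) ≈ 31.5893.
y_gold = 2.0·31.5893^0.36 ≈ 6.9321, c_gold = y_gold − 0.079·k_gold ≈ 4.4365.
Gain: Δc = 4.4365 − 4.1486 ≈ 0.2879.

Δc ≈ 0.288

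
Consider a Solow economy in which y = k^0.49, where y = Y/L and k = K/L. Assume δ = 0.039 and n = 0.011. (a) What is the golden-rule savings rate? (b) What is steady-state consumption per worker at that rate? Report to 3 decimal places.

(a) s_gold = 0.490; (b) c_gold ≈ 4.570

n + δ = 0.011 + 0.039 = 0.05.
For Cobb-Douglas, s_gold equals capital's share: s_gold = 0.49.
Maximizing c = f(k) − (n+δ)·k gives f'(k) = n+δ, i.e. 0.49·k^(0.49−1) = 0.05, so k_gold = (0.49/0.05)^(1/0.51) ≈ 87.8174.
y_gold = 87.8174^0.49 ≈ 8.9610; c_gold = (1−0.49)·y_gold ≈ 4.5701.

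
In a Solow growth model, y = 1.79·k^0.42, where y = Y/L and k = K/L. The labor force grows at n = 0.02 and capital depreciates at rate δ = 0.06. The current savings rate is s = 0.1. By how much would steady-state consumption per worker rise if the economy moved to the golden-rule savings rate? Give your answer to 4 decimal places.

Capital per worker breaks even when investment replaces (n + δ)·k; here n + δ = 0.08.
Current steady state (s = 0.1): k* = (0.1·1.79/0.08)^(1/0.58) ≈ 4.0090, y* = 1.79·4.0090^0.42 ≈ 3.2072, c* = (1−0.1)·3.2072 ≈ 2.8865.
Maximizing c = f(k) − (n+δ)·k gives f'(k) = n+δ, i.e. 0.42·1.79·k^(0.42−1) = 0.08, so k_gold = (0.42·1.79/0.08)^(1/0.58) ≈ 47.6001.
y_gold = 1.79·47.6001^0.42 ≈ 9.0667, c_gold = y_gold − 0.08·k_gold ≈ 5.2587.
Gain: Δc = 5.2587 − 2.8865 ≈ 2.3722.

Δc ≈ 2.3722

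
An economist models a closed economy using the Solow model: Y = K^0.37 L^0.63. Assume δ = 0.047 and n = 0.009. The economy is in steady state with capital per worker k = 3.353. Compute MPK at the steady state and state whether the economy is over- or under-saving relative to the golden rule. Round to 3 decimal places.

Capital per worker breaks even when investment replaces (n + δ)·k; here n + δ = 0.056.
MPK = 0.37·k^(0.37−1) = 0.37·3.353^(-0.63) ≈ 0.1727.
MPK > 0.056, so the economy is dynamically efficient (under-saving).

under-saving; MPK ≈ 0.173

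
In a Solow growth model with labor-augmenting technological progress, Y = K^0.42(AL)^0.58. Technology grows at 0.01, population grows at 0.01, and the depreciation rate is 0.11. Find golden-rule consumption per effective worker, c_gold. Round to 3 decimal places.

c_gold ≈ 1.356

Capital per effective worker breaks even when investment replaces (n + g + δ)·k; here n + g + δ = 0.13.
At the golden rule the marginal product of capital equals n+g+δ: 0.42·k^(0.42−1) = 0.13. Solving, k_gold = (0.42/0.13)^(1/0.58) ≈ 7.5529.
y_gold = 7.5529^0.42 ≈ 2.3378.
c_gold = y_gold − (n+g+δ)·k_gold = 2.3378 − 0.13·7.5529 ≈ 1.3559.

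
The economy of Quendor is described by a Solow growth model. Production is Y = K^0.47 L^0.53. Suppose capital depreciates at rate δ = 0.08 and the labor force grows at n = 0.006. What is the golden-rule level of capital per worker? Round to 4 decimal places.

n + δ = 0.006 + 0.08 = 0.086.
Golden rule sets MPK = n+δ: 0.47·k^(0.47−1) = 0.086, so k_gold = (0.47/0.086)^(1/0.53) ≈ 24.6432.

k_gold ≈ 24.6432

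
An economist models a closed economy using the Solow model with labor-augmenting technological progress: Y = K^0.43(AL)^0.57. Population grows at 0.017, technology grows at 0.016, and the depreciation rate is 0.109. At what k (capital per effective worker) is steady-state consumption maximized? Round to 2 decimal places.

n + g + δ = 0.017 + 0.016 + 0.109 = 0.142.
At the golden rule the marginal product of capital equals n+g+δ: 0.43·k^(0.43−1) = 0.142. Solving, k_gold = (0.43/0.142)^(1/0.57) ≈ 6.9851.

k_gold ≈ 6.99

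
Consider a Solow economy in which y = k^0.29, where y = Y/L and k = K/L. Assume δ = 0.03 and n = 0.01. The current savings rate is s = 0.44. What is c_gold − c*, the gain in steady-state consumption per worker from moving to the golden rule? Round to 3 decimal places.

Capital per worker breaks even when investment replaces (n + δ)·k; here n + δ = 0.04.
Current steady state (s = 0.44): k* = (0.44/0.04)^(1/0.71) ≈ 29.2921, y* = 29.2921^0.29 ≈ 2.6629, c* = (1−0.44)·2.6629 ≈ 1.4912.
Setting f'(k) = n+δ gives 0.29·k^(0.29−1) = 0.04, hence k_gold = (0.29/0.04)^(1/0.71) ≈ 16.2833.
y_gold = 16.2833^0.29 ≈ 2.2460, c_gold = y_gold − 0.04·k_gold ≈ 1.5946.
Gain: Δc = 1.5946 − 1.4912 ≈ 0.1034.

Δc ≈ 0.103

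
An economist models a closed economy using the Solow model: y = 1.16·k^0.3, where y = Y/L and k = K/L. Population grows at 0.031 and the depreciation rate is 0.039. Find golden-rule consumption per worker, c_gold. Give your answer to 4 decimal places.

Break-even investment rate: n + δ = 0.031 + 0.039 = 0.07.
Setting f'(k) = n+δ gives 0.3·1.16·k^(0.3−1) = 0.07, hence k_gold = (0.3·1.16/0.07)^(1/0.7) ≈ 9.8849.
y_gold = 1.16·9.8849^0.3 ≈ 2.3065.
c_gold = y_gold − (n+δ)·k_gold = 2.3065 − 0.07·9.8849 ≈ 1.6145.

c_gold ≈ 1.6145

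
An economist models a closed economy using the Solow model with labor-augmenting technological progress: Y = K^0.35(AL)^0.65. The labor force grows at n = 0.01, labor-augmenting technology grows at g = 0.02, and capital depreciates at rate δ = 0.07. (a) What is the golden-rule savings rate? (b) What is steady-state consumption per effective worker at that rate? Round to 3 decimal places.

Capital per effective worker breaks even when investment replaces (n + g + δ)·k; here n + g + δ = 0.1.
For Cobb-Douglas, s_gold equals capital's share: s_gold = 0.35.
Setting f'(k) = n+g+δ gives 0.35·k^(0.35−1) = 0.1, hence k_gold = (0.35/0.1)^(1/0.65) ≈ 6.8711.
y_gold = 6.8711^0.35 ≈ 1.9632; c_gold = (1−0.35)·y_gold ≈ 1.2761.

(a) s_gold = 0.350; (b) c_gold ≈ 1.276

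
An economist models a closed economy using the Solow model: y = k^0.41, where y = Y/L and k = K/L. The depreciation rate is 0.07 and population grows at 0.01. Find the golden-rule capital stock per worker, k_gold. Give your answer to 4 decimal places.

Capital per worker breaks even when investment replaces (n + δ)·k; here n + δ = 0.08.
At the golden rule the marginal product of capital equals n+δ: 0.41·k^(0.41−1) = 0.08. Solving, k_gold = (0.41/0.08)^(1/0.59) ≈ 15.9541.

k_gold ≈ 15.9541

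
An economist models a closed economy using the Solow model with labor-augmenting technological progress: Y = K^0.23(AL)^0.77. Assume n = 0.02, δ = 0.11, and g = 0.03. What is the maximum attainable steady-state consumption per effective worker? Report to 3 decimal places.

c_gold ≈ 0.858

n + g + δ = 0.02 + 0.03 + 0.11 = 0.16.
At the golden rule the marginal product of capital equals n+g+δ: 0.23·k^(0.23−1) = 0.16. Solving, k_gold = (0.23/0.16)^(1/0.77) ≈ 1.6021.
y_gold = 1.6021^0.23 ≈ 1.1145.
c_gold = y_gold − (n+g+δ)·k_gold = 1.1145 − 0.16·1.6021 ≈ 0.8582.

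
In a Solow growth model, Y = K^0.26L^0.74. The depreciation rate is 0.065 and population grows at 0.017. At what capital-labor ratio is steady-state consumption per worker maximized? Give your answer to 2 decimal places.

n + δ = 0.017 + 0.065 = 0.082.
Golden rule sets MPK = n+δ: 0.26·k^(0.26−1) = 0.082, so k_gold = (0.26/0.082)^(1/0.74) ≈ 4.7560.

k_gold ≈ 4.76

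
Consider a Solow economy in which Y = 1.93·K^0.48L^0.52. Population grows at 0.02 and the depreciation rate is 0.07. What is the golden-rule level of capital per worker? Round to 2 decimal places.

Capital per worker breaks even when investment replaces (n + δ)·k; here n + δ = 0.09.
Golden rule sets MPK = n+δ: 0.48·1.93·k^(0.48−1) = 0.09, so k_gold = (0.48·1.93/0.09)^(1/0.52) ≈ 88.5571.

k_gold ≈ 88.56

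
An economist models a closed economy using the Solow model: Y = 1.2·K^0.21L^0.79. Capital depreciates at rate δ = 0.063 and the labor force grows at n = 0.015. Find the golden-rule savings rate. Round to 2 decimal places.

Capital per worker breaks even when investment replaces (n + δ)·k; here n + δ = 0.078.
At the golden rule MPK = n+δ, and in any Cobb-Douglas steady state s = (n+δ)·k/y = MPK·k/y = capital's share 0.21.

s_gold = 0.21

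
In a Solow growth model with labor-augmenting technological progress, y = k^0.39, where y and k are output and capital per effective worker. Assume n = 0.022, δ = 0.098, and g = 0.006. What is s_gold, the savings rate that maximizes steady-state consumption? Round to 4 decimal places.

s_gold = 0.3900

n + g + δ = 0.022 + 0.006 + 0.098 = 0.126.
At the golden rule MPK = n+g+δ, and in any Cobb-Douglas steady state s = (n+g+δ)·k/y = MPK·k/y = capital's share 0.39.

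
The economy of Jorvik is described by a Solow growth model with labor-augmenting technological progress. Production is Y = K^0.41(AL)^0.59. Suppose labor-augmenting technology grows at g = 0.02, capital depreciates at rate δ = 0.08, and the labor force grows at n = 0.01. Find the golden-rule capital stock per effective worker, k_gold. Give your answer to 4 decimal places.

k_gold ≈ 9.2995

n + g + δ = 0.01 + 0.02 + 0.08 = 0.11.
Setting f'(k) = n+g+δ gives 0.41·k^(0.41−1) = 0.11, hence k_gold = (0.41/0.11)^(1/0.59) ≈ 9.2995.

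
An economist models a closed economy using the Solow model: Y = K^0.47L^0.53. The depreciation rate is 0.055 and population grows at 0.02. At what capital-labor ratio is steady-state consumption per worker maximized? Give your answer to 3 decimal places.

Break-even investment rate: n + δ = 0.02 + 0.055 = 0.075.
Setting f'(k) = n+δ gives 0.47·k^(0.47−1) = 0.075, hence k_gold = (0.47/0.075)^(1/0.53) ≈ 31.9038.

k_gold ≈ 31.904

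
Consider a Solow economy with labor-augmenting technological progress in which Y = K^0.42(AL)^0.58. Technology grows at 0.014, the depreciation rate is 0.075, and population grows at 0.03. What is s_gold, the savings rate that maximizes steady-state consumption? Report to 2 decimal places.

s_gold = 0.42

The effective depreciation rate is n + g + δ = 0.03 + 0.014 + 0.075 = 0.119.
At the golden rule MPK = n+g+δ, and in any Cobb-Douglas steady state s = (n+g+δ)·k/y = MPK·k/y = capital's share 0.42.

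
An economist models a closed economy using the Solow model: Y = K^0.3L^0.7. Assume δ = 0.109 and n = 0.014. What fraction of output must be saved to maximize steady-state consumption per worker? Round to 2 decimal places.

s_gold = 0.30

n + δ = 0.014 + 0.109 = 0.123.
At the golden rule MPK = n+δ, and in any Cobb-Douglas steady state s = (n+δ)·k/y = MPK·k/y = capital's share 0.3.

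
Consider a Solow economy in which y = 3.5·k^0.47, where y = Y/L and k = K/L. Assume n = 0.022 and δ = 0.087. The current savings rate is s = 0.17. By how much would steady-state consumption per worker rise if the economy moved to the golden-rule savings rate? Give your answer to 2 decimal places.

n + δ = 0.022 + 0.087 = 0.109.
Current steady state (s = 0.17): k* = (0.17·3.5/0.109)^(1/0.53) ≈ 24.5888, y* = 3.5·24.5888^0.47 ≈ 15.7657, c* = (1−0.17)·15.7657 ≈ 13.0856.
At the golden rule the marginal product of capital equals n+δ: 0.47·3.5·k^(0.47−1) = 0.109. Solving, k_gold = (0.47·3.5/0.109)^(1/0.53) ≈ 167.5084.
y_gold = 3.5·167.5084^0.47 ≈ 38.8477, c_gold = y_gold − 0.109·k_gold ≈ 20.5893.
Gain: Δc = 20.5893 − 13.0856 ≈ 7.5037.

Δc ≈ 7.50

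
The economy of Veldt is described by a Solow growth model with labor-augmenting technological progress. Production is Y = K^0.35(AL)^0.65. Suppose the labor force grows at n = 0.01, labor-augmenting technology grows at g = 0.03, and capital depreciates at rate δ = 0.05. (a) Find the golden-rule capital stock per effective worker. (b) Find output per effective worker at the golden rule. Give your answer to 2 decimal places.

Capital per effective worker breaks even when investment replaces (n + g + δ)·k; here n + g + δ = 0.09.
Golden rule sets MPK = n+g+δ: 0.35·k^(0.35−1) = 0.09, so k_gold = (0.35/0.09)^(1/0.65) ≈ 8.0802.
y_gold = 8.0802^0.35 ≈ 2.0778.

(a) k_gold ≈ 8.08; (b) y_gold ≈ 2.08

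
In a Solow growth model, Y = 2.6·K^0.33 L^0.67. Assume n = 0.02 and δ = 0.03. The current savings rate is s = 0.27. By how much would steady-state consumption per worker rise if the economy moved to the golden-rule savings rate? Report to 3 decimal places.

Δc ≈ 0.092

Capital per worker breaks even when investment replaces (n + δ)·k; here n + δ = 0.05.
Current steady state (s = 0.27): k* = (0.27·2.6/0.05)^(1/0.67) ≈ 51.5808, y* = 2.6·51.5808^0.33 ≈ 9.5520, c* = (1−0.27)·9.5520 ≈ 6.9730.
At the golden rule the marginal product of capital equals n+δ: 0.33·2.6·k^(0.33−1) = 0.05. Solving, k_gold = (0.33·2.6/0.05)^(1/0.67) ≈ 69.5926.
y_gold = 2.6·69.5926^0.33 ≈ 10.5443, c_gold = y_gold − 0.05·k_gold ≈ 7.0647.
Gain: Δc = 7.0647 − 6.9730 ≈ 0.0917.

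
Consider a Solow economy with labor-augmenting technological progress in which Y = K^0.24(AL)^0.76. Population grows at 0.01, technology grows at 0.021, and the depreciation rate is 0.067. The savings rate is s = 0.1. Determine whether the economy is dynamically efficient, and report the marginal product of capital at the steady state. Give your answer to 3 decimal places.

dynamically efficient; MPK ≈ 0.235

Capital per effective worker breaks even when investment replaces (n + g + δ)·k; here n + g + δ = 0.098.
Steady-state k*: s·k^0.24 = 0.098·k gives k* = (0.1/0.098)^(1/0.76) ≈ 1.0269.
MPK = 0.24·1.0269^(-0.76) ≈ 0.2352.
MPK > n+g+δ = 0.098, so the economy is dynamically efficient (under-saving).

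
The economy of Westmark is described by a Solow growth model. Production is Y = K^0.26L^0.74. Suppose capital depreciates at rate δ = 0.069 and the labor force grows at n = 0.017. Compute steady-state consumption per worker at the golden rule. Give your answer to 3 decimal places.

c_gold ≈ 1.092

Break-even investment rate: n + δ = 0.017 + 0.069 = 0.086.
Maximizing c = f(k) − (n+δ)·k gives f'(k) = n+δ, i.e. 0.26·k^(0.26−1) = 0.086, so k_gold = (0.26/0.086)^(1/0.74) ≈ 4.4595.
y_gold = 4.4595^0.26 ≈ 1.4751.
c_gold = y_gold − (n+δ)·k_gold = 1.4751 − 0.086·4.4595 ≈ 1.0916.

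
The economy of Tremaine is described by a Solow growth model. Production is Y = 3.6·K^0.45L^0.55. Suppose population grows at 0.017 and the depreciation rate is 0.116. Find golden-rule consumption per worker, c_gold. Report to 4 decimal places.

Capital per worker breaks even when investment replaces (n + δ)·k; here n + δ = 0.133.
Golden rule sets MPK = n+δ: 0.45·3.6·k^(0.45−1) = 0.133, so k_gold = (0.45·3.6/0.133)^(1/0.55) ≈ 94.1745.
y_gold = 3.6·94.1745^0.45 ≈ 27.8338.
c_gold = y_gold − (n+δ)·k_gold = 27.8338 − 0.133·94.1745 ≈ 15.3086.

c_gold ≈ 15.3086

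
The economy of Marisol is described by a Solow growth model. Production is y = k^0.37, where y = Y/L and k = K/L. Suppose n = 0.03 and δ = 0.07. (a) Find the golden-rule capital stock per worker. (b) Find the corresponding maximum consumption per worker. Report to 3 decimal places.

Break-even investment rate: n + δ = 0.03 + 0.07 = 0.1.
At the golden rule the marginal product of capital equals n+δ: 0.37·k^(0.37−1) = 0.1. Solving, k_gold = (0.37/0.1)^(1/0.63) ≈ 7.9782.
y_gold = 7.9782^0.37 ≈ 2.1563; c_gold = y_gold − 0.1·k_gold ≈ 1.3585.

(a) k_gold ≈ 7.978; (b) c_gold ≈ 1.358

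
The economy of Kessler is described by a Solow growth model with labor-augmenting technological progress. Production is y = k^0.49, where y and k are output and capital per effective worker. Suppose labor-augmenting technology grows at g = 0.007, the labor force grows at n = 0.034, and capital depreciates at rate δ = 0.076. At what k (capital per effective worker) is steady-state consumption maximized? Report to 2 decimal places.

The effective depreciation rate is n + g + δ = 0.034 + 0.007 + 0.076 = 0.117.
Golden rule sets MPK = n+g+δ: 0.49·k^(0.49−1) = 0.117, so k_gold = (0.49/0.117)^(1/0.51) ≈ 16.5817.

k_gold ≈ 16.58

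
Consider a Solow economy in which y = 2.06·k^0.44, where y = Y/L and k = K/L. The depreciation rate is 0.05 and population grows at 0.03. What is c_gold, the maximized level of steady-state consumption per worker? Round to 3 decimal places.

Break-even investment rate: n + δ = 0.03 + 0.05 = 0.08.
Golden rule sets MPK = n+δ: 0.44·2.06·k^(0.44−1) = 0.08, so k_gold = (0.44·2.06/0.08)^(1/0.56) ≈ 76.3051.
y_gold = 2.06·76.3051^0.44 ≈ 13.8736.
c_gold = y_gold − (n+δ)·k_gold = 13.8736 − 0.08·76.3051 ≈ 7.7692.

c_gold ≈ 7.769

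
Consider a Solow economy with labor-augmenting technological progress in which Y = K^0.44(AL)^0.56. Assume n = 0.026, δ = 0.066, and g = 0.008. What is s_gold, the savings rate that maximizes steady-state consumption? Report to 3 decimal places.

The effective depreciation rate is n + g + δ = 0.026 + 0.008 + 0.066 = 0.1.
At the golden rule MPK = n+g+δ, and in any Cobb-Douglas steady state s = (n+g+δ)·k/y = MPK·k/y = capital's share 0.44.

s_gold = 0.440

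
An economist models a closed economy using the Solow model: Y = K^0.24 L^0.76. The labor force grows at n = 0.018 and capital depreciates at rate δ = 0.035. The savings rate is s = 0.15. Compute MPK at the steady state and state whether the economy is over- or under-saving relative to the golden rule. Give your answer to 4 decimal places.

Break-even investment rate: n + δ = 0.018 + 0.035 = 0.053.
Steady-state k*: s·k^0.24 = 0.053·k gives k* = (0.15/0.053)^(1/0.76) ≈ 3.9309.
MPK = 0.24·3.9309^(-0.76) ≈ 0.0848.
MPK > n+δ = 0.053, so the economy is dynamically efficient (under-saving).

under-saving; MPK ≈ 0.0848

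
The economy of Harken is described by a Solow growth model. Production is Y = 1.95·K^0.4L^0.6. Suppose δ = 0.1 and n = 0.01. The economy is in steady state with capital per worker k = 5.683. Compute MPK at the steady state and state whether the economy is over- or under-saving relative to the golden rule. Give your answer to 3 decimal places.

n + δ = 0.01 + 0.1 = 0.11.
MPK = 0.4·1.95·k^(0.4−1) = 0.4·1.95·5.683^(-0.6) ≈ 0.2750.
MPK > 0.11, so the economy is dynamically efficient (under-saving).

under-saving; MPK ≈ 0.275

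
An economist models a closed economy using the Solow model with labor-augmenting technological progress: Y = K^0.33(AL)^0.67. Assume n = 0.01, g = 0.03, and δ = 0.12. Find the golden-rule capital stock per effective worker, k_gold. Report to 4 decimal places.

Break-even investment rate: n + g + δ = 0.01 + 0.03 + 0.12 = 0.16.
At the golden rule the marginal product of capital equals n+g+δ: 0.33·k^(0.33−1) = 0.16. Solving, k_gold = (0.33/0.16)^(1/0.67) ≈ 2.9461.

k_gold ≈ 2.9461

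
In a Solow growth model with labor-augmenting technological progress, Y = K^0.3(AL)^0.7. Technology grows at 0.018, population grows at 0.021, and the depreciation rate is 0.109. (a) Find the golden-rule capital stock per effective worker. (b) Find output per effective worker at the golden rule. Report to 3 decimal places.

(a) k_gold ≈ 2.744; (b) y_gold ≈ 1.354

The effective depreciation rate is n + g + δ = 0.021 + 0.018 + 0.109 = 0.148.
At the golden rule the marginal product of capital equals n+g+δ: 0.3·k^(0.3−1) = 0.148. Solving, k_gold = (0.3/0.148)^(1/0.7) ≈ 2.7439.
y_gold = 2.7439^0.3 ≈ 1.3537.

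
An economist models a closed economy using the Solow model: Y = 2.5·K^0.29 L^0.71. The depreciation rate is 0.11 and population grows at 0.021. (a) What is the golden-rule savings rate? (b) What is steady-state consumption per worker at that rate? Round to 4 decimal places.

(a) s_gold = 0.2900; (b) c_gold ≈ 3.5703

The effective depreciation rate is n + δ = 0.021 + 0.11 = 0.131.
For Cobb-Douglas, s_gold equals capital's share: s_gold = 0.29.
Setting f'(k) = n+δ gives 0.29·2.5·k^(0.29−1) = 0.131, hence k_gold = (0.29·2.5/0.131)^(1/0.71) ≈ 11.1320.
y_gold = 2.5·11.1320^0.29 ≈ 5.0286; c_gold = (1−0.29)·y_gold ≈ 3.5703.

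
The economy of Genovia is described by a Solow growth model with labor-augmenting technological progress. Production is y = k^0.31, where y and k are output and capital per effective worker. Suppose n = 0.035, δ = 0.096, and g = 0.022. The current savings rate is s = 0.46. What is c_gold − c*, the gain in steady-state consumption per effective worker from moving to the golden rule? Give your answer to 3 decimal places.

Δc ≈ 0.062

Capital per effective worker breaks even when investment replaces (n + g + δ)·k; here n + g + δ = 0.153.
Current steady state (s = 0.46): k* = (0.46/0.153)^(1/0.69) ≈ 4.9300, y* = 4.9300^0.31 ≈ 1.6398, c* = (1−0.46)·1.6398 ≈ 0.8855.
At the golden rule the marginal product of capital equals n+g+δ: 0.31·k^(0.31−1) = 0.153. Solving, k_gold = (0.31/0.153)^(1/0.69) ≈ 2.7826.
y_gold = 2.7826^0.31 ≈ 1.3733, c_gold = y_gold − 0.153·k_gold ≈ 0.9476.
Gain: Δc = 0.9476 − 0.8855 ≈ 0.0621.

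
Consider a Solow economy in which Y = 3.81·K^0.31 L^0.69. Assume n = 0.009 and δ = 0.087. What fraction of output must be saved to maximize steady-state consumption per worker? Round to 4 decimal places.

s_gold = 0.3100

n + δ = 0.009 + 0.087 = 0.096.
At the golden rule MPK = n+δ, and in any Cobb-Douglas steady state s = (n+δ)·k/y = MPK·k/y = capital's share 0.31.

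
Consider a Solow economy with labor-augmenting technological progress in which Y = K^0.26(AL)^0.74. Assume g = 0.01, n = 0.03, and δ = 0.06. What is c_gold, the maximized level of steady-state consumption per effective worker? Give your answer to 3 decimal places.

Break-even investment rate: n + g + δ = 0.03 + 0.01 + 0.06 = 0.1.
At the golden rule the marginal product of capital equals n+g+δ: 0.26·k^(0.26−1) = 0.1. Solving, k_gold = (0.26/0.1)^(1/0.74) ≈ 3.6373.
y_gold = 3.6373^0.26 ≈ 1.3989.
c_gold = y_gold − (n+g+δ)·k_gold = 1.3989 − 0.1·3.6373 ≈ 1.0352.

c_gold ≈ 1.035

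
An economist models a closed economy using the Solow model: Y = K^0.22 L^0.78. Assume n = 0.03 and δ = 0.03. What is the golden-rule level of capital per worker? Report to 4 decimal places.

k_gold ≈ 5.2896

The effective depreciation rate is n + δ = 0.03 + 0.03 = 0.06.
Maximizing c = f(k) − (n+δ)·k gives f'(k) = n+δ, i.e. 0.22·k^(0.22−1) = 0.06, so k_gold = (0.22/0.06)^(1/0.78) ≈ 5.2896.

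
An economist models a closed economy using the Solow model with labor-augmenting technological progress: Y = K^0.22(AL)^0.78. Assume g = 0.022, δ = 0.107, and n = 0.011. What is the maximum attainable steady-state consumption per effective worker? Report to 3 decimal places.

c_gold ≈ 0.886

Capital per effective worker breaks even when investment replaces (n + g + δ)·k; here n + g + δ = 0.14.
At the golden rule the marginal product of capital equals n+g+δ: 0.22·k^(0.22−1) = 0.14. Solving, k_gold = (0.22/0.14)^(1/0.78) ≈ 1.7851.
y_gold = 1.7851^0.22 ≈ 1.1360.
c_gold = y_gold − (n+g+δ)·k_gold = 1.1360 − 0.14·1.7851 ≈ 0.8861.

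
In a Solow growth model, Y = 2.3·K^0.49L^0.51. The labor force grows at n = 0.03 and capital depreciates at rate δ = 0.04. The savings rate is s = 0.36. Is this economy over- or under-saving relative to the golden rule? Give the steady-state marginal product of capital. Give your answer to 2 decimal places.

under-saving; MPK ≈ 0.10

n + δ = 0.03 + 0.04 = 0.07.
Steady-state k*: s·A·k^0.49 = 0.07·k gives k* = (0.36·2.3/0.07)^(1/0.51) ≈ 126.9956.
MPK = 0.49·2.3·126.9956^(-0.51) ≈ 0.0953.
MPK > n+δ = 0.07, so the economy is dynamically efficient (under-saving).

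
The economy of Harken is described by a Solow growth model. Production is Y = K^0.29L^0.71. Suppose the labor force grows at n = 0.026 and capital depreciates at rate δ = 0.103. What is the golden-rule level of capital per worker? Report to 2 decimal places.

Capital per worker breaks even when investment replaces (n + δ)·k; here n + δ = 0.129.
At the golden rule the marginal product of capital equals n+δ: 0.29·k^(0.29−1) = 0.129. Solving, k_gold = (0.29/0.129)^(1/0.71) ≈ 3.1297.

k_gold ≈ 3.13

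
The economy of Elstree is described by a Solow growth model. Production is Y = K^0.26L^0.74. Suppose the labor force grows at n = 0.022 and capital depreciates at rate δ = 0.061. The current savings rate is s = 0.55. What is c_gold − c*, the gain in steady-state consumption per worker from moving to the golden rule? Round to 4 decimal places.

Capital per worker breaks even when investment replaces (n + δ)·k; here n + δ = 0.083.
Current steady state (s = 0.55): k* = (0.55/0.083)^(1/0.74) ≈ 12.8779, y* = 12.8779^0.26 ≈ 1.9434, c* = (1−0.55)·1.9434 ≈ 0.8745.
Maximizing c = f(k) − (n+δ)·k gives f'(k) = n+δ, i.e. 0.26·k^(0.26−1) = 0.083, so k_gold = (0.26/0.083)^(1/0.74) ≈ 4.6787.
y_gold = 4.6787^0.26 ≈ 1.4936, c_gold = y_gold − 0.083·k_gold ≈ 1.1053.
Gain: Δc = 1.1053 − 0.8745 ≈ 0.2307.

Δc ≈ 0.2307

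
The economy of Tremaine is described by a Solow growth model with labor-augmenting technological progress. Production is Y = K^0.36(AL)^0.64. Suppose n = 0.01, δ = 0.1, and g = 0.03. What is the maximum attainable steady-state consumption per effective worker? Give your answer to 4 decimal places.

Capital per effective worker breaks even when investment replaces (n + g + δ)·k; here n + g + δ = 0.14.
At the golden rule the marginal product of capital equals n+g+δ: 0.36·k^(0.36−1) = 0.14. Solving, k_gold = (0.36/0.14)^(1/0.64) ≈ 4.3742.
y_gold = 4.3742^0.36 ≈ 1.7011.
c_gold = y_gold − (n+g+δ)·k_gold = 1.7011 − 0.14·4.3742 ≈ 1.0887.

c_gold ≈ 1.0887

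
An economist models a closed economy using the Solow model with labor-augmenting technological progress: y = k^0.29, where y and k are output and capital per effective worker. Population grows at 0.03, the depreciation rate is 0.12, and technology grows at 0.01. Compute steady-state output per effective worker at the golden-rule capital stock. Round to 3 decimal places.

y_gold ≈ 1.275

Break-even investment rate: n + g + δ = 0.03 + 0.01 + 0.12 = 0.16.
Setting f'(k) = n+g+δ gives 0.29·k^(0.29−1) = 0.16, hence k_gold = (0.29/0.16)^(1/0.71) ≈ 2.3109.
Output: y_gold = k_gold^0.29 = 2.3109^0.29 ≈ 1.2750.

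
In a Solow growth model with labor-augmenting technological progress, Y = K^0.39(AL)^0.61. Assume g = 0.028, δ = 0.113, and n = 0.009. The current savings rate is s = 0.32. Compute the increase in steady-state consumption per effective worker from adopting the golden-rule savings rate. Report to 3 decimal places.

n + g + δ = 0.009 + 0.028 + 0.113 = 0.15.
Current steady state (s = 0.32): k* = (0.32/0.15)^(1/0.61) ≈ 3.4629, y* = 3.4629^0.39 ≈ 1.6232, c* = (1−0.32)·1.6232 ≈ 1.1038.
At the golden rule the marginal product of capital equals n+g+δ: 0.39·k^(0.39−1) = 0.15. Solving, k_gold = (0.39/0.15)^(1/0.61) ≈ 4.7894.
y_gold = 4.7894^0.39 ≈ 1.8421, c_gold = y_gold − 0.15·k_gold ≈ 1.1237.
Gain: Δc = 1.1237 − 1.1038 ≈ 0.0199.

Δc ≈ 0.020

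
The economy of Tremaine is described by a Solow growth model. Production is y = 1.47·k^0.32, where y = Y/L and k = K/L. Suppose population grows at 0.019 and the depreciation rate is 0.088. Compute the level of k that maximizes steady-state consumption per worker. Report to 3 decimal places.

The effective depreciation rate is n + δ = 0.019 + 0.088 = 0.107.
At the golden rule the marginal product of capital equals n+δ: 0.32·1.47·k^(0.32−1) = 0.107. Solving, k_gold = (0.32·1.47/0.107)^(1/0.68) ≈ 8.8249.

k_gold ≈ 8.825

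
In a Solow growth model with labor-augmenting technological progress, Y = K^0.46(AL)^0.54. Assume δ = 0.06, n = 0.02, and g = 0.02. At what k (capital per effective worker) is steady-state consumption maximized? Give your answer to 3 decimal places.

The effective depreciation rate is n + g + δ = 0.02 + 0.02 + 0.06 = 0.1.
Setting f'(k) = n+g+δ gives 0.46·k^(0.46−1) = 0.1, hence k_gold = (0.46/0.1)^(1/0.54) ≈ 16.8783.

k_gold ≈ 16.878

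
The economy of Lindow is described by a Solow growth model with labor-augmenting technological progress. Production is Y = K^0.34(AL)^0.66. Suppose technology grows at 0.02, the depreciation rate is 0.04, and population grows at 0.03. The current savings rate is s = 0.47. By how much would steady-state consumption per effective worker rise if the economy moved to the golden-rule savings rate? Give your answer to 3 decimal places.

Δc ≈ 0.067

Capital per effective worker breaks even when investment replaces (n + g + δ)·k; here n + g + δ = 0.09.
Current steady state (s = 0.47): k* = (0.47/0.09)^(1/0.66) ≈ 12.2366, y* = 12.2366^0.34 ≈ 2.3432, c* = (1−0.47)·2.3432 ≈ 1.2419.
Golden rule sets MPK = n+g+δ: 0.34·k^(0.34−1) = 0.09, so k_gold = (0.34/0.09)^(1/0.66) ≈ 7.4920.
y_gold = 7.4920^0.34 ≈ 1.9832, c_gold = y_gold − 0.09·k_gold ≈ 1.3089.
Gain: Δc = 1.3089 − 1.2419 ≈ 0.0670.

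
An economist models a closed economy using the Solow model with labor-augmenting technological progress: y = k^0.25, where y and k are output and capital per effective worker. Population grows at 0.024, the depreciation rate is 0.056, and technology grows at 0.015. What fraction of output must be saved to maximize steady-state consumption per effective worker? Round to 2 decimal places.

n + g + δ = 0.024 + 0.015 + 0.056 = 0.095.
At the golden rule MPK = n+g+δ, and in any Cobb-Douglas steady state s = (n+g+δ)·k/y = MPK·k/y = capital's share 0.25.

s_gold = 0.25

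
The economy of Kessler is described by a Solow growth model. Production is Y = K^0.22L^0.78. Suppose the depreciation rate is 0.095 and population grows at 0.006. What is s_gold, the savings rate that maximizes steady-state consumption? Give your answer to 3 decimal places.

n + δ = 0.006 + 0.095 = 0.101.
At the golden rule MPK = n+δ, and in any Cobb-Douglas steady state s = (n+δ)·k/y = MPK·k/y = capital's share 0.22.

s_gold = 0.220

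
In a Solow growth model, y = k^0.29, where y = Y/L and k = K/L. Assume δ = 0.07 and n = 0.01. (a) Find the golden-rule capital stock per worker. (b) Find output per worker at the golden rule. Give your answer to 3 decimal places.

(a) k_gold ≈ 6.134; (b) y_gold ≈ 1.692

Break-even investment rate: n + δ = 0.01 + 0.07 = 0.08.
Golden rule sets MPK = n+δ: 0.29·k^(0.29−1) = 0.08, so k_gold = (0.29/0.08)^(1/0.71) ≈ 6.1342.
y_gold = 6.1342^0.29 ≈ 1.6922.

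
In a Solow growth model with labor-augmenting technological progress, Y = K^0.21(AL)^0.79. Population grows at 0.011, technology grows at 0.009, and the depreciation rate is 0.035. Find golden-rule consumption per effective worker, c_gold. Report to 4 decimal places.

c_gold ≈ 1.1280

Capital per effective worker breaks even when investment replaces (n + g + δ)·k; here n + g + δ = 0.055.
Setting f'(k) = n+g+δ gives 0.21·k^(0.21−1) = 0.055, hence k_gold = (0.21/0.055)^(1/0.79) ≈ 5.4516.
y_gold = 5.4516^0.21 ≈ 1.4278.
c_gold = y_gold − (n+g+δ)·k_gold = 1.4278 − 0.055·5.4516 ≈ 1.1280.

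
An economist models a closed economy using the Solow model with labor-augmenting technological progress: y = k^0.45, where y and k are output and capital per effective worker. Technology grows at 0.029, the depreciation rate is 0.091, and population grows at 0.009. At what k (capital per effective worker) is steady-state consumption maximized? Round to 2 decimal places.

n + g + δ = 0.009 + 0.029 + 0.091 = 0.129.
At the golden rule the marginal product of capital equals n+g+δ: 0.45·k^(0.45−1) = 0.129. Solving, k_gold = (0.45/0.129)^(1/0.55) ≈ 9.6959.

k_gold ≈ 9.70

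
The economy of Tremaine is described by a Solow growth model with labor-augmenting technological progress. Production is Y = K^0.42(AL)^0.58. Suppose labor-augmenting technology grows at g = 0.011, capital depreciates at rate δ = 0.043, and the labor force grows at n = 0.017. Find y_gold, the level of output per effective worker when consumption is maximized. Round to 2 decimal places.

The effective depreciation rate is n + g + δ = 0.017 + 0.011 + 0.043 = 0.071.
At the golden rule the marginal product of capital equals n+g+δ: 0.42·k^(0.42−1) = 0.071. Solving, k_gold = (0.42/0.071)^(1/0.58) ≈ 21.4298.
Output: y_gold = k_gold^0.42 = 21.4298^0.42 ≈ 3.6227.

y_gold ≈ 3.62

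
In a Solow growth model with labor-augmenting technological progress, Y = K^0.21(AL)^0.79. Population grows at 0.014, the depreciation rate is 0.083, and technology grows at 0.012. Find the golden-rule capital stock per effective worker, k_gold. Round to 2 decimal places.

n + g + δ = 0.014 + 0.012 + 0.083 = 0.109.
At the golden rule the marginal product of capital equals n+g+δ: 0.21·k^(0.21−1) = 0.109. Solving, k_gold = (0.21/0.109)^(1/0.79) ≈ 2.2935.

k_gold ≈ 2.29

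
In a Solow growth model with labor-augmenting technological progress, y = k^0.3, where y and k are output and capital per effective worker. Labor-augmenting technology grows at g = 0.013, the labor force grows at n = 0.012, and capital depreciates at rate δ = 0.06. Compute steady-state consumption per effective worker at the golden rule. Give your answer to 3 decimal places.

c_gold ≈ 1.202

The effective depreciation rate is n + g + δ = 0.012 + 0.013 + 0.06 = 0.085.
Setting f'(k) = n+g+δ gives 0.3·k^(0.3−1) = 0.085, hence k_gold = (0.3/0.085)^(1/0.7) ≈ 6.0594.
y_gold = 6.0594^0.3 ≈ 1.7168.
c_gold = y_gold − (n+g+δ)·k_gold = 1.7168 − 0.085·6.0594 ≈ 1.2018.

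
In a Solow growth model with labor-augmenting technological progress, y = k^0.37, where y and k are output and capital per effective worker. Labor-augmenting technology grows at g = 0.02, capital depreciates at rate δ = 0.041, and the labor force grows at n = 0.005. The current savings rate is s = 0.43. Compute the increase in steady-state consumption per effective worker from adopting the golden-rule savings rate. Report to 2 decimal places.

Δc ≈ 0.02

Break-even investment rate: n + g + δ = 0.005 + 0.02 + 0.041 = 0.066.
Current steady state (s = 0.43): k* = (0.43/0.066)^(1/0.63) ≈ 19.5859, y* = 19.5859^0.37 ≈ 3.0062, c* = (1−0.43)·3.0062 ≈ 1.7135.
Golden rule sets MPK = n+g+δ: 0.37·k^(0.37−1) = 0.066, so k_gold = (0.37/0.066)^(1/0.63) ≈ 15.4293.
y_gold = 15.4293^0.37 ≈ 2.7523, c_gold = y_gold − 0.066·k_gold ≈ 1.7339.
Gain: Δc = 1.7339 − 1.7135 ≈ 0.0204.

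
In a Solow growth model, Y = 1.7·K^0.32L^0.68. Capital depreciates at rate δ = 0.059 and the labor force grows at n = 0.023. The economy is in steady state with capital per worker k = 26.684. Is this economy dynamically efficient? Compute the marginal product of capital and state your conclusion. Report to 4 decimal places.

Break-even investment rate: n + δ = 0.023 + 0.059 = 0.082.
MPK = 0.32·1.7·k^(0.32−1) = 0.32·1.7·26.684^(-0.68) ≈ 0.0583.
MPK < 0.082, so the economy is dynamically inefficient (over-saving).

dynamically inefficient; MPK ≈ 0.0583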